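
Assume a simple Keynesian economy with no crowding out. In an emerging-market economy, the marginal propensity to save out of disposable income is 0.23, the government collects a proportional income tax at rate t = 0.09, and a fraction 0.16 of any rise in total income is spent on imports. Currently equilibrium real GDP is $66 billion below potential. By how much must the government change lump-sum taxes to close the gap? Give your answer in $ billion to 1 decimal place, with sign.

MPC = 1 − MPS = 1 − 0.23 = 0.77.
Spending multiplier = 1/(1 − c(1−t) + m) = 1/(1 − 0.77×0.91 + 0.16) = 1/0.4593 ≈ 2.177.
Tax multiplier = −c·k = −0.77/0.4593 ≈ −1.676. Need ΔY = +$66 billion, so ΔT = ΔY/(−c·k) = −(+$66 billion) × 0.4593 / 0.77 ≈ −$39.4 billion.
The government should cut lump-sum taxes by $39.4 billion.

−$39.4 billion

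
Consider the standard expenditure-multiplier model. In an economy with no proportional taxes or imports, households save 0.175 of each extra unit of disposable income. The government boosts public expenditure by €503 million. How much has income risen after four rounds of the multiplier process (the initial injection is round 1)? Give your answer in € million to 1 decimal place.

€1,542.8 million

MPC = 1 − MPS = 1 − 0.175 = 0.825.
Round 1 adds ΔG = €503 million; each later round is MPC = 0.825 times the previous.
After 4 rounds: 503 + 414.975 + 342.354375 + 282.442359375 = ΔG·(1 − c^4)/(1 − c) = 503 × (1 − 0.463250390625)/0.175 ≈ €1,542.8 million.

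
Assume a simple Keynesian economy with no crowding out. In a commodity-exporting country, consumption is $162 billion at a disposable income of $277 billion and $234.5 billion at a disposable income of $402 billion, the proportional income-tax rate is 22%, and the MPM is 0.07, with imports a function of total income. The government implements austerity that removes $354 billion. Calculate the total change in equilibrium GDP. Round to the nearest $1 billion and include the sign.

MPC = ΔC/ΔYd = (234.5 − 162)/(402 − 277) = 72.5/125 = 0.58.
Spending multiplier = 1/(1 − c(1−t) + m) = 1/(1 − 0.58×0.78 + 0.07) = 1/0.6176 ≈ 1.619.
ΔY = k × ΔG = (−$354 billion) / 0.6176 ≈ −$573 billion.

−$573 billion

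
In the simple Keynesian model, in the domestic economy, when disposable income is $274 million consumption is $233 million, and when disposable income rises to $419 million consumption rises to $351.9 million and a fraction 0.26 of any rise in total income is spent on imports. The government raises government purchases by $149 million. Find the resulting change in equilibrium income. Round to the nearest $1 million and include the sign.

MPC = ΔC/ΔYd = (351.9 − 233)/(419 − 274) = 118.9/145 = 0.82.
Government-spending multiplier = 1/(1 − c + m) = 1/(1 − 0.82 + 0.26) = 1/0.44 ≈ 2.273.
ΔY = k × ΔG = (+$149 million) / 0.44 ≈ +$339 million.

+$339 million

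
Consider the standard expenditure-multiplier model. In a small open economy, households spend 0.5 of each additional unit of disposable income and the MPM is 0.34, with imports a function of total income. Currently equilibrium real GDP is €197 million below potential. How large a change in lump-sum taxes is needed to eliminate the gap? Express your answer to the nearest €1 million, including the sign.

Spending multiplier = 1/(1 − c + m) = 1/(1 − 0.5 + 0.34) = 1/0.84 ≈ 1.19.
Tax multiplier = −c·k = −0.5/0.84 ≈ −0.595. Need ΔY = +€197 million, so ΔT = ΔY/(−c·k) = −(+€197 million) × 0.84 / 0.5 ≈ −€331 million.
The government should cut lump-sum taxes by €331 million.

−€331 million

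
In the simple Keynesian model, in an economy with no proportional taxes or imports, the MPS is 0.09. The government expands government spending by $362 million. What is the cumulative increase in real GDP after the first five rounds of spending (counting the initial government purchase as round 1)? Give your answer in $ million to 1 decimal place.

$1,512.2 million

MPC = 1 − MPS = 1 − 0.09 = 0.91.
Round 1 adds ΔG = $362 million; each later round is MPC = 0.91 times the previous.
After 5 rounds: 362 + 329.42 + 299.7722 + 272.792702 + 248.24135882 = ΔG·(1 − c^5)/(1 − c) = 362 × (1 − 0.6240321451)/0.09 ≈ $1,512.2 million.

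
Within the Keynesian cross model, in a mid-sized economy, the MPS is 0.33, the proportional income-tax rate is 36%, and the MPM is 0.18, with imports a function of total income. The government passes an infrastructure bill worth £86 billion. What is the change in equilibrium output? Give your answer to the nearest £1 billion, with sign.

+£114 billion

MPC = 1 − MPS = 1 − 0.33 = 0.67.
Expenditure multiplier = 1/(1 − c(1−t) + m) = 1/(1 − 0.67×0.64 + 0.18) = 1/0.7512 ≈ 1.331.
ΔY = k × ΔG = (+£86 billion) / 0.7512 ≈ +£114 billion.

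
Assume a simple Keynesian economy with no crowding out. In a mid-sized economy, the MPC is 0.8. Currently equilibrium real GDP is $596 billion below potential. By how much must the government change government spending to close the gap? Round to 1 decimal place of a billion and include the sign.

Spending multiplier = 1/(1 − MPC) = 1/(1 − 0.8) = 1/0.2 = 5.
Need ΔY = +$596 billion, so ΔG = ΔY/k = (+$596 billion) × 0.2 = +$119.2 billion.
The government should increase government spending by $119.2 billion.

+$119.2 billion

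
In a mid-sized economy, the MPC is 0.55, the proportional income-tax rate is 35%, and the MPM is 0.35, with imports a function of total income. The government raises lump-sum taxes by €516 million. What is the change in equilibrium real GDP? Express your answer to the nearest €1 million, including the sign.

−€286 million

A lump-sum tax change of +€516 million shifts disposable income by −€516 million; first-round consumption changes by −c × ΔT = −0.55 × (+€516 million) = −€283.8 million.
Expenditure multiplier = 1/(1 − c(1−t) + m) = 1/(1 − 0.55×0.65 + 0.35) = 1/0.9925 ≈ 1.008.
The tax multiplier is −c × k ≈ −0.554, so ΔY = k × (−c·ΔT) = (−€283.8 million) / 0.9925 ≈ −€286 million.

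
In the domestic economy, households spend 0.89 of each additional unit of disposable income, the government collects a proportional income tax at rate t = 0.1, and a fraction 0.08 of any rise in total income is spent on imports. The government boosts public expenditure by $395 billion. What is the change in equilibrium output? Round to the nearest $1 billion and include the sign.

Spending multiplier = 1/(1 − c(1−t) + m) = 1/(1 − 0.89×0.9 + 0.08) = 1/0.279 ≈ 3.584.
ΔY = k × ΔG = (+$395 billion) / 0.279 ≈ +$1,416 billion.

+$1,416 billion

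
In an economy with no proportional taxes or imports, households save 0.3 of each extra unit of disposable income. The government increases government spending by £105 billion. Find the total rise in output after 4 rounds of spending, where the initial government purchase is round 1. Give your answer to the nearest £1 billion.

MPC = 1 − MPS = 1 − 0.3 = 0.7.
Round 1 adds ΔG = £105 billion; each later round is MPC = 0.7 times the previous.
After 4 rounds: 105 + 73.5 + 51.45 + 36.015 = ΔG·(1 − c^4)/(1 − c) = 105 × (1 − 0.2401)/0.3 ≈ £266 billion.

£266 billion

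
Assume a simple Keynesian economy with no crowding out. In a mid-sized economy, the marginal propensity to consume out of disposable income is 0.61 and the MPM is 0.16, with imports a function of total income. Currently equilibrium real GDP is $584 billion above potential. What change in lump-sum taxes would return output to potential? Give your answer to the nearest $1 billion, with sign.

+$527 billion

Spending multiplier = 1/(1 − c + m) = 1/(1 − 0.61 + 0.16) = 1/0.55 ≈ 1.818.
Tax multiplier = −c·k = −0.61/0.55 ≈ −1.109. Need ΔY = −$584 billion, so ΔT = ΔY/(−c·k) = −(−$584 billion) × 0.55 / 0.61 ≈ +$527 billion.
The government should raise lump-sum taxes by $527 billion.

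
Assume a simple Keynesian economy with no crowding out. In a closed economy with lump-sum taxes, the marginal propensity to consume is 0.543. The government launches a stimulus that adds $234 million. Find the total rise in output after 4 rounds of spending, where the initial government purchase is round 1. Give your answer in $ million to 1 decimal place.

$467.5 million

Round 1 adds ΔG = $234 million; each later round is MPC = 0.543 times the previous.
After 4 rounds: 234 + 127.062 + 68.994666 + 37.464103638 = ΔG·(1 − c^4)/(1 − c) = 234 × (1 − 0.086935932801)/0.457 ≈ $467.5 million.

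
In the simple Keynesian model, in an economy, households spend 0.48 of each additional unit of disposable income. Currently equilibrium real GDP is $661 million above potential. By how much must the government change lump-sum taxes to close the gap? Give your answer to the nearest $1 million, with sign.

Spending multiplier = 1/(1 − MPC) = 1/(1 − 0.48) = 1/0.52 ≈ 1.923.
Tax multiplier = −c·k = −0.48/0.52 ≈ −0.923. Need ΔY = −$661 million, so ΔT = ΔY/(−c·k) = −(−$661 million) × 0.52 / 0.48 ≈ +$716 million.
The government should raise lump-sum taxes by $716 million.

+$716 million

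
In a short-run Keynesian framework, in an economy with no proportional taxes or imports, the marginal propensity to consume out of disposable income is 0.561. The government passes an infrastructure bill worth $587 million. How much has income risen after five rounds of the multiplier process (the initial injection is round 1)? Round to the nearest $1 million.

Round 1 adds ΔG = $587 million; each later round is MPC = 0.561 times the previous.
After 5 rounds: 587 + 329.307 + 184.741227 + 103.639828347 + 58.141943702667 = ΔG·(1 − c^5)/(1 − c) = 587 × (1 − 0.055566661698801)/0.439 ≈ $1,263 million.

$1,263 million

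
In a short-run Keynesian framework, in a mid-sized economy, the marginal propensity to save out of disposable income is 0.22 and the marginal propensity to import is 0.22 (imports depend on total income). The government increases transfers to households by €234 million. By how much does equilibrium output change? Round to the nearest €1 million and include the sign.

+€415 million

MPC = 1 − MPS = 1 − 0.22 = 0.78.
The transfer change shifts disposable income by +€234 million, so first-round consumption changes by c·ΔTR = 0.78 × (+€234 million) = +€182.52 million.
Expenditure multiplier = 1/(1 − c + m) = 1/(1 − 0.78 + 0.22) = 1/0.44 ≈ 2.273.
The transfer multiplier is c × k ≈ 1.773, so ΔY = k × (c·ΔTR) = (+€182.52 million) / 0.44 ≈ +€415 million.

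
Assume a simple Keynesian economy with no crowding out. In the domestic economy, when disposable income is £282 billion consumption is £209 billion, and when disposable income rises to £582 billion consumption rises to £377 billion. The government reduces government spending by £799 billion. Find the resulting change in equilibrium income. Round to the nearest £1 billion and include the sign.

−£1,816 billion

MPC = ΔC/ΔYd = (377 − 209)/(582 − 282) = 168/300 = 0.56.
Spending multiplier = 1/(1 − MPC) = 1/(1 − 0.56) = 1/0.44 ≈ 2.273.
ΔY = k × ΔG = (−£799 billion) / 0.44 ≈ −£1,816 billion.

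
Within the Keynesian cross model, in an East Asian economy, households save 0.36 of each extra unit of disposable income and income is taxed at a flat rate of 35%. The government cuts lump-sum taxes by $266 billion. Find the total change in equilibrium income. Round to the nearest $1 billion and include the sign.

+$292 billion

MPC = 1 − MPS = 1 − 0.36 = 0.64.
A lump-sum tax change of −$266 billion shifts disposable income by +$266 billion; first-round consumption changes by −c × ΔT = −0.64 × (−$266 billion) = +$170.24 billion.
Expenditure multiplier = 1/(1 − c(1−t)) = 1/(1 − 0.64×0.65) = 1/0.584 ≈ 1.712.
The tax multiplier is −c × k ≈ −1.096, so ΔY = k × (−c·ΔT) = (+$170.24 billion) / 0.584 ≈ +$292 billion.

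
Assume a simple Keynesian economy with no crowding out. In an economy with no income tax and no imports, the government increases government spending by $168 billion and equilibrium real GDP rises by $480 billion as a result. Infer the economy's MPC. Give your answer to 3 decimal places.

0.650

Implied spending multiplier k = ΔY/ΔG = 480/168 ≈ 2.8571.
Since k = 1/(1 − MPC), MPC = 1 − 1/k = 1 − ΔG/ΔY = 1 − 168/480 = 0.650.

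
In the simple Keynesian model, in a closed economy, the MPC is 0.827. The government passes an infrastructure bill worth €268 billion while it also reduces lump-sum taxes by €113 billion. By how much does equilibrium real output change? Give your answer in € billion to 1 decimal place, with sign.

+€2,089.3 billion

Expenditure multiplier = 1/(1 − MPC) = 1/(1 − 0.827) = 1/0.173 ≈ 5.78.
ΔG contributes k·ΔG = (+€268 billion) / 0.173 ≈ +€1,549.1 billion.
ΔT of −€113 billion changes first-round spending by −c·ΔT = +€93.451 billion, contributing k·(−c·ΔT) = (+€93.451 billion) / 0.173 ≈ +€540.2 billion.
Net ΔY = k(ΔG − c·ΔT) = (+€361.451 billion) / 0.173 ≈ +€2,089.3 billion.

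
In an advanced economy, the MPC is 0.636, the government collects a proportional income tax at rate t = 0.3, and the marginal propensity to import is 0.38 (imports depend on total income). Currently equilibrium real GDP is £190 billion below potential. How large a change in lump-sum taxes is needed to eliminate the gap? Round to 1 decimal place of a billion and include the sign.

Spending multiplier = 1/(1 − c(1−t) + m) = 1/(1 − 0.636×0.7 + 0.38) = 1/0.9348 ≈ 1.07.
Tax multiplier = −c·k = −0.636/0.9348 ≈ −0.68. Need ΔY = +£190 billion, so ΔT = ΔY/(−c·k) = −(+£190 billion) × 0.9348 / 0.636 ≈ −£279.3 billion.
The government should cut lump-sum taxes by £279.3 billion.

−£279.3 billion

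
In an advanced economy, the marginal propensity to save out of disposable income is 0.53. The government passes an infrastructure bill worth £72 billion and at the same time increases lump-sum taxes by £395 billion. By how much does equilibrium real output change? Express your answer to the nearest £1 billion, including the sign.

MPC = 1 − MPS = 1 − 0.53 = 0.47.
Expenditure multiplier = 1/(1 − MPC) = 1/(1 − 0.47) = 1/0.53 ≈ 1.887.
ΔG contributes k·ΔG = (+£72 billion) / 0.53 ≈ +£135.8 billion.
ΔT of +£395 billion changes first-round spending by −c·ΔT = −£185.65 billion, contributing k·(−c·ΔT) = (−£185.65 billion) / 0.53 ≈ −£350.3 billion.
Net ΔY = k(ΔG − c·ΔT) = (−£113.65 billion) / 0.53 ≈ −£214 billion.

−£214 billion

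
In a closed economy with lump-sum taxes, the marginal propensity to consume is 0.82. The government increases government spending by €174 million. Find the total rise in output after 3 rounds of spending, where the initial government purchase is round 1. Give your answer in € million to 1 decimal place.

€433.7 million

Round 1 adds ΔG = €174 million; each later round is MPC = 0.82 times the previous.
After 3 rounds: 174 + 142.68 + 116.9976 = ΔG·(1 − c^3)/(1 − c) = 174 × (1 − 0.551368)/0.18 ≈ €433.7 million.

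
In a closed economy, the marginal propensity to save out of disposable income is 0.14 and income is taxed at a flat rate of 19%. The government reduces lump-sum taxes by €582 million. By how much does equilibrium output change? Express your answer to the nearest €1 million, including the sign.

MPC = 1 − MPS = 1 − 0.14 = 0.86.
A lump-sum tax change of −€582 million shifts disposable income by +€582 million; first-round consumption changes by −c × ΔT = −0.86 × (−€582 million) = +€500.52 million.
Expenditure multiplier = 1/(1 − c(1−t)) = 1/(1 − 0.86×0.81) = 1/0.3034 ≈ 3.296.
The tax multiplier is −c × k ≈ −2.835, so ΔY = k × (−c·ΔT) = (+€500.52 million) / 0.3034 ≈ +€1,650 million.

+€1,650 million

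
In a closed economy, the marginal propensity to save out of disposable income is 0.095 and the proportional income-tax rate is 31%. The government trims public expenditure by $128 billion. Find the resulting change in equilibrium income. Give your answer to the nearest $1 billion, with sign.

MPC = 1 − MPS = 1 − 0.095 = 0.905.
Spending multiplier = 1/(1 − c(1−t)) = 1/(1 − 0.905×0.69) = 1/0.37555 ≈ 2.663.
ΔY = k × ΔG = (−$128 billion) / 0.37555 ≈ −$341 billion.

−$341 billion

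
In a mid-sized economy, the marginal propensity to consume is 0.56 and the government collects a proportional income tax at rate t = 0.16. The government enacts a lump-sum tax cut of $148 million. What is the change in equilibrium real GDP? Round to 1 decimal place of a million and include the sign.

A lump-sum tax change of −$148 million shifts disposable income by +$148 million; first-round consumption changes by −c × ΔT = −0.56 × (−$148 million) = +$82.88 million.
Expenditure multiplier = 1/(1 − c(1−t)) = 1/(1 − 0.56×0.84) = 1/0.5296 ≈ 1.888.
The tax multiplier is −c × k ≈ −1.057, so ΔY = k × (−c·ΔT) = (+$82.88 million) / 0.5296 ≈ +$156.5 million.

+$156.5 million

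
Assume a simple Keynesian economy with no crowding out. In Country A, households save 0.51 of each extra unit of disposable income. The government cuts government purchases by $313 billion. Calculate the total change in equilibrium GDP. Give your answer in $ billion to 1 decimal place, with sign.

−$613.7 billion

MPC = 1 − MPS = 1 − 0.51 = 0.49.
Government-spending multiplier = 1/(1 − MPC) = 1/(1 − 0.49) = 1/0.51 ≈ 1.961.
ΔY = k × ΔG = (−$313 billion) / 0.51 ≈ −$613.7 billion.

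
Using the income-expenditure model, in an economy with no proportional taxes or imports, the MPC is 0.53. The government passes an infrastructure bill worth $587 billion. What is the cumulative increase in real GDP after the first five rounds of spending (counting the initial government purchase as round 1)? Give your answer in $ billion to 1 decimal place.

$1,196.7 billion

Round 1 adds ΔG = $587 billion; each later round is MPC = 0.53 times the previous.
After 5 rounds: 587 + 311.11 + 164.8883 + 87.390799 + 46.31712347 = ΔG·(1 − c^5)/(1 − c) = 587 × (1 − 0.0418195493)/0.47 ≈ $1,196.7 billion.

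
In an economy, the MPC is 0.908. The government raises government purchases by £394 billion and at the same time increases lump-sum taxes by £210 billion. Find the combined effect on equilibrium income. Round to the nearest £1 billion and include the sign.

Expenditure multiplier = 1/(1 − MPC) = 1/(1 − 0.908) = 1/0.092 ≈ 10.87.
ΔG contributes k·ΔG = (+£394 billion) / 0.092 ≈ +£4,282.6 billion.
ΔT of +£210 billion changes first-round spending by −c·ΔT = −£190.68 billion, contributing k·(−c·ΔT) = (−£190.68 billion) / 0.092 ≈ −£2,072.6 billion.
Net ΔY = k(ΔG − c·ΔT) = (+£203.32 billion) / 0.092 = +£2,210 billion.

+£2,210 billion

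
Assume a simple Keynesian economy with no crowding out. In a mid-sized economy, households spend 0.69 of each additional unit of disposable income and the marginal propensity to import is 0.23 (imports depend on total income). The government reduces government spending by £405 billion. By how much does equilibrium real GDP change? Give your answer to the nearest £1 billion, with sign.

−£750 billion

Expenditure multiplier = 1/(1 − c + m) = 1/(1 − 0.69 + 0.23) = 1/0.54 ≈ 1.852.
ΔY = k × ΔG = (−£405 billion) / 0.54 = −£750 billion.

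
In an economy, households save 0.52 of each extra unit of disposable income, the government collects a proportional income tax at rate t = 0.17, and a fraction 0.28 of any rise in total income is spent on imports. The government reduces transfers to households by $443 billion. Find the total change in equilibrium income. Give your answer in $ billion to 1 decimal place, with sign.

−$241.2 billion

MPC = 1 − MPS = 1 − 0.52 = 0.48.
The transfer change shifts disposable income by −$443 billion, so first-round consumption changes by c·ΔTR = 0.48 × (−$443 billion) = −$212.64 billion.
Expenditure multiplier = 1/(1 − c(1−t) + m) = 1/(1 − 0.48×0.83 + 0.28) = 1/0.8816 ≈ 1.134.
The transfer multiplier is c × k ≈ 0.544, so ΔY = k × (c·ΔTR) = (−$212.64 billion) / 0.8816 ≈ −$241.2 billion.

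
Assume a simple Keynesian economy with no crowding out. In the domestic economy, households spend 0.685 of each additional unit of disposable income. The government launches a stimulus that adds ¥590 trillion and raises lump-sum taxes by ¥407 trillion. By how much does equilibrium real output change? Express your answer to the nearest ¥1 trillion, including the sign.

Expenditure multiplier = 1/(1 − MPC) = 1/(1 − 0.685) = 1/0.315 ≈ 3.175.
ΔG contributes k·ΔG = (+¥590 trillion) / 0.315 ≈ +¥1,873 trillion.
ΔT of +¥407 trillion changes first-round spending by −c·ΔT = −¥278.795 trillion, contributing k·(−c·ΔT) = (−¥278.795 trillion) / 0.315 ≈ −¥885.1 trillion.
Net ΔY = k(ΔG − c·ΔT) = (+¥311.205 trillion) / 0.315 ≈ +¥988 trillion.

+¥988 trillion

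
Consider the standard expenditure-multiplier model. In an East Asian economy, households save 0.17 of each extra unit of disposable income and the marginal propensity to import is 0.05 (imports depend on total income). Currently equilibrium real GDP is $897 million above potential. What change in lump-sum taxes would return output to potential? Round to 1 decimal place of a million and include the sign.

MPC = 1 − MPS = 1 − 0.17 = 0.83.
Spending multiplier = 1/(1 − c + m) = 1/(1 − 0.83 + 0.05) = 1/0.22 ≈ 4.545.
Tax multiplier = −c·k = −0.83/0.22 ≈ −3.773. Need ΔY = −$897 million, so ΔT = ΔY/(−c·k) = −(−$897 million) × 0.22 / 0.83 ≈ +$237.8 million.
The government should raise lump-sum taxes by $237.8 million.

+$237.8 million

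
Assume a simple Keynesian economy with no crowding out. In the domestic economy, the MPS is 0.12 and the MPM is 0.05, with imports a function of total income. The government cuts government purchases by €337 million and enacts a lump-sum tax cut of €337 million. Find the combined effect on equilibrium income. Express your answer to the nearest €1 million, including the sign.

MPC = 1 − MPS = 1 − 0.12 = 0.88.
Expenditure multiplier = 1/(1 − c + m) = 1/(1 − 0.88 + 0.05) = 1/0.17 ≈ 5.882.
ΔG contributes k·ΔG = (−€337 million) / 0.17 ≈ −€1,982.4 million.
ΔT of −€337 million changes first-round spending by −c·ΔT = +€296.56 million, contributing k·(−c·ΔT) = (+€296.56 million) / 0.17 ≈ +€1,744.5 million.
Net ΔY = k(ΔG − c·ΔT) = (−€40.44 million) / 0.17 ≈ −€238 million.

−€238 million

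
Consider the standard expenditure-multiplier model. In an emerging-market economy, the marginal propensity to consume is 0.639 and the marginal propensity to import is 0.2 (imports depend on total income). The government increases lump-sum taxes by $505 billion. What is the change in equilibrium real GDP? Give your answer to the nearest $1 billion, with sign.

A lump-sum tax change of +$505 billion shifts disposable income by −$505 billion; first-round consumption changes by −c × ΔT = −0.639 × (+$505 billion) = −$322.695 billion.
Expenditure multiplier = 1/(1 − c + m) = 1/(1 − 0.639 + 0.2) = 1/0.561 ≈ 1.783.
The tax multiplier is −c × k ≈ −1.139, so ΔY = k × (−c·ΔT) = (−$322.695 billion) / 0.561 ≈ −$575 billion.

−$575 billion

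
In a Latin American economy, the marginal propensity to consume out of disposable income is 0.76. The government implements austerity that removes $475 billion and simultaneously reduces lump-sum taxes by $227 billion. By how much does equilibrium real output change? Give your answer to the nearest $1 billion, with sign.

Expenditure multiplier = 1/(1 − MPC) = 1/(1 − 0.76) = 1/0.24 ≈ 4.167.
ΔG contributes k·ΔG = (−$475 billion) / 0.24 ≈ −$1,979.2 billion.
ΔT of −$227 billion changes first-round spending by −c·ΔT = +$172.52 billion, contributing k·(−c·ΔT) = (+$172.52 billion) / 0.24 ≈ +$718.8 billion.
Net ΔY = k(ΔG − c·ΔT) = (−$302.48 billion) / 0.24 ≈ −$1,260 billion.

−$1,260 billion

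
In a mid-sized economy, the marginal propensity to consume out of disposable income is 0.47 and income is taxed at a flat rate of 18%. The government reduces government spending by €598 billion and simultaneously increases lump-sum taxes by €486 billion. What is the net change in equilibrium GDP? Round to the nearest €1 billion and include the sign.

−€1,345 billion

Expenditure multiplier = 1/(1 − c(1−t)) = 1/(1 − 0.47×0.82) = 1/0.6146 ≈ 1.627.
ΔG contributes k·ΔG = (−€598 billion) / 0.6146 ≈ −€973 billion.
ΔT of +€486 billion changes first-round spending by −c·ΔT = −€228.42 billion, contributing k·(−c·ΔT) = (−€228.42 billion) / 0.6146 ≈ −€371.7 billion.
Net ΔY = k(ΔG − c·ΔT) = (−€826.42 billion) / 0.6146 ≈ −€1,345 billion.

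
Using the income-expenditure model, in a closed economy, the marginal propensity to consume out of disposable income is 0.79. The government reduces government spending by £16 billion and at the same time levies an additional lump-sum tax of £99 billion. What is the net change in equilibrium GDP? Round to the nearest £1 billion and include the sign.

Expenditure multiplier = 1/(1 − MPC) = 1/(1 − 0.79) = 1/0.21 ≈ 4.762.
ΔG contributes k·ΔG = (−£16 billion) / 0.21 ≈ −£76.2 billion.
ΔT of +£99 billion changes first-round spending by −c·ΔT = −£78.21 billion, contributing k·(−c·ΔT) = (−£78.21 billion) / 0.21 ≈ −£372.4 billion.
Net ΔY = k(ΔG − c·ΔT) = (−£94.21 billion) / 0.21 ≈ −£449 billion.

−£449 billion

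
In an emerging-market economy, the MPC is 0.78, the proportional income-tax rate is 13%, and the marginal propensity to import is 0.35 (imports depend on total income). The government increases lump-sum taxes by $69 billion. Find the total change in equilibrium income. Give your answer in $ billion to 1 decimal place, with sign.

A lump-sum tax change of +$69 billion shifts disposable income by −$69 billion; first-round consumption changes by −c × ΔT = −0.78 × (+$69 billion) = −$53.82 billion.
Expenditure multiplier = 1/(1 − c(1−t) + m) = 1/(1 − 0.78×0.87 + 0.35) = 1/0.6714 ≈ 1.489.
The tax multiplier is −c × k ≈ −1.162, so ΔY = k × (−c·ΔT) = (−$53.82 billion) / 0.6714 ≈ −$80.2 billion.

−$80.2 billion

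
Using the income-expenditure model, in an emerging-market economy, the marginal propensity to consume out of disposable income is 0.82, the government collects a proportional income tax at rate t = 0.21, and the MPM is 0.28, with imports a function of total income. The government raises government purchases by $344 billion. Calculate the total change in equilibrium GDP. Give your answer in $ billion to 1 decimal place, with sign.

+$544.1 billion

Government-spending multiplier = 1/(1 − c(1−t) + m) = 1/(1 − 0.82×0.79 + 0.28) = 1/0.6322 ≈ 1.582.
ΔY = k × ΔG = (+$344 billion) / 0.6322 ≈ +$544.1 billion.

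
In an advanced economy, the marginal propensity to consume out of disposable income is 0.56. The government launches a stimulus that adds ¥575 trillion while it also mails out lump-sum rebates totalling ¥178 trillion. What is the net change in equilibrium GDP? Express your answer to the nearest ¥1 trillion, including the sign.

Expenditure multiplier = 1/(1 − MPC) = 1/(1 − 0.56) = 1/0.44 ≈ 2.273.
ΔG contributes k·ΔG = (+¥575 trillion) / 0.44 ≈ +¥1,306.8 trillion.
ΔT of −¥178 trillion changes first-round spending by −c·ΔT = +¥99.68 trillion, contributing k·(−c·ΔT) = (+¥99.68 trillion) / 0.44 ≈ +¥226.5 trillion.
Net ΔY = k(ΔG − c·ΔT) = (+¥674.68 trillion) / 0.44 ≈ +¥1,533 trillion.

+¥1,533 trillion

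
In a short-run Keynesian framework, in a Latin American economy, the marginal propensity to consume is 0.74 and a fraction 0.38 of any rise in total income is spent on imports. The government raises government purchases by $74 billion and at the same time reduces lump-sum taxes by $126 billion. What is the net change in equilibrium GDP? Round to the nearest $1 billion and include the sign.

+$261 billion

Expenditure multiplier = 1/(1 − c + m) = 1/(1 − 0.74 + 0.38) = 1/0.64 ≈ 1.563.
ΔG contributes k·ΔG = (+$74 billion) / 0.64 ≈ +$115.6 billion.
ΔT of −$126 billion changes first-round spending by −c·ΔT = +$93.24 billion, contributing k·(−c·ΔT) = (+$93.24 billion) / 0.64 ≈ +$145.7 billion.
Net ΔY = k(ΔG − c·ΔT) = (+$167.24 billion) / 0.64 ≈ +$261 billion.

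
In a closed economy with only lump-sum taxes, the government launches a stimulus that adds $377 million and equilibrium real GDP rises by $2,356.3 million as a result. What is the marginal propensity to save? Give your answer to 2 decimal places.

0.16

Implied spending multiplier k = ΔY/ΔG = 2,356.3/377 ≈ 6.2501.
Since k = 1/(1 − MPC), MPC = 1 − 1/k = 1 − ΔG/ΔY = 1 − 377/2,356.3 ≈ 0.84.
MPS = 1 − MPC = 0.16.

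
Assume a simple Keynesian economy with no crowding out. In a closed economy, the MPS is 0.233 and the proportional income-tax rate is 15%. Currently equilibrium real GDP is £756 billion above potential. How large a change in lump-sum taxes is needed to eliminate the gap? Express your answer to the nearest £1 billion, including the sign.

MPC = 1 − MPS = 1 − 0.233 = 0.767.
Spending multiplier = 1/(1 − c(1−t)) = 1/(1 − 0.767×0.85) = 1/0.34805 ≈ 2.873.
Tax multiplier = −c·k = −0.767/0.34805 ≈ −2.204. Need ΔY = −£756 billion, so ΔT = ΔY/(−c·k) = −(−£756 billion) × 0.34805 / 0.767 ≈ +£343 billion.
The government should raise lump-sum taxes by £343 billion.

+£343 billion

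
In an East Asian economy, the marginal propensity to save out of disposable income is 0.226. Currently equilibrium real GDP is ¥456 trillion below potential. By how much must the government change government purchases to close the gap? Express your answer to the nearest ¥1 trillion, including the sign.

+¥103 trillion

MPC = 1 − MPS = 1 − 0.226 = 0.774.
Spending multiplier = 1/(1 − MPC) = 1/(1 − 0.774) = 1/0.226 ≈ 4.425.
Need ΔY = +¥456 trillion, so ΔG = ΔY/k = (+¥456 trillion) × 0.226 ≈ +¥103 trillion.
The government should increase government purchases by ¥103 trillion.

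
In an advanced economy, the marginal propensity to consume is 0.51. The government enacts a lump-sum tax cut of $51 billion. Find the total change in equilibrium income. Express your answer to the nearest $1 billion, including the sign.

A lump-sum tax change of −$51 billion shifts disposable income by +$51 billion; first-round consumption changes by −c × ΔT = −0.51 × (−$51 billion) = +$26.01 billion.
Expenditure multiplier = 1/(1 − MPC) = 1/(1 − 0.51) = 1/0.49 ≈ 2.041.
The tax multiplier is −c × k ≈ −1.041, so ΔY = k × (−c·ΔT) = (+$26.01 billion) / 0.49 ≈ +$53 billion.

+$53 billion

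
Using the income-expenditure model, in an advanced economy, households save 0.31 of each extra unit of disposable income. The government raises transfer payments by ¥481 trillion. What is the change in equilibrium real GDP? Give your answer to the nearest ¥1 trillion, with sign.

MPC = 1 − MPS = 1 − 0.31 = 0.69.
The transfer change shifts disposable income by +¥481 trillion, so first-round consumption changes by c·ΔTR = 0.69 × (+¥481 trillion) = +¥331.89 trillion.
Expenditure multiplier = 1/(1 − MPC) = 1/(1 − 0.69) = 1/0.31 ≈ 3.226.
The transfer multiplier is c × k ≈ 2.226, so ΔY = k × (c·ΔTR) = (+¥331.89 trillion) / 0.31 ≈ +¥1,071 trillion.

+¥1,071 trillion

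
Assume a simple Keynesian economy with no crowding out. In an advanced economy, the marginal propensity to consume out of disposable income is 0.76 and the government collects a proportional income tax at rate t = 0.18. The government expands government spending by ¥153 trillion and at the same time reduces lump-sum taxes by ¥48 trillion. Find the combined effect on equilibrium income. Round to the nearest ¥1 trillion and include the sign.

+¥503 trillion

Expenditure multiplier = 1/(1 − c(1−t)) = 1/(1 − 0.76×0.82) = 1/0.3768 ≈ 2.654.
ΔG contributes k·ΔG = (+¥153 trillion) / 0.3768 ≈ +¥406.1 trillion.
ΔT of −¥48 trillion changes first-round spending by −c·ΔT = +¥36.48 trillion, contributing k·(−c·ΔT) = (+¥36.48 trillion) / 0.3768 ≈ +¥96.8 trillion.
Net ΔY = k(ΔG − c·ΔT) = (+¥189.48 trillion) / 0.3768 ≈ +¥503 trillion.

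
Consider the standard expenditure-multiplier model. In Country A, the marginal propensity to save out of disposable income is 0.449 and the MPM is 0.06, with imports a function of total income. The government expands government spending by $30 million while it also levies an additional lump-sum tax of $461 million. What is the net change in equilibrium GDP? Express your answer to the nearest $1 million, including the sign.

MPC = 1 − MPS = 1 − 0.449 = 0.551.
Expenditure multiplier = 1/(1 − c + m) = 1/(1 − 0.551 + 0.06) = 1/0.509 ≈ 1.965.
ΔG contributes k·ΔG = (+$30 million) / 0.509 ≈ +$58.9 million.
ΔT of +$461 million changes first-round spending by −c·ΔT = −$254.011 million, contributing k·(−c·ΔT) = (−$254.011 million) / 0.509 ≈ −$499 million.
Net ΔY = k(ΔG − c·ΔT) = (−$224.011 million) / 0.509 ≈ −$440 million.

−$440 million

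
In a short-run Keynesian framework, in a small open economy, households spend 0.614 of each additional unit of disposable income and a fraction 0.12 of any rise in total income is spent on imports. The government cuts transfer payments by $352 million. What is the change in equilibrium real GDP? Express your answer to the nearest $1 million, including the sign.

−$427 million

The transfer change shifts disposable income by −$352 million, so first-round consumption changes by c·ΔTR = 0.614 × (−$352 million) = −$216.128 million.
Expenditure multiplier = 1/(1 − c + m) = 1/(1 − 0.614 + 0.12) = 1/0.506 ≈ 1.976.
The transfer multiplier is c × k ≈ 1.213, so ΔY = k × (c·ΔTR) = (−$216.128 million) / 0.506 ≈ −$427 million.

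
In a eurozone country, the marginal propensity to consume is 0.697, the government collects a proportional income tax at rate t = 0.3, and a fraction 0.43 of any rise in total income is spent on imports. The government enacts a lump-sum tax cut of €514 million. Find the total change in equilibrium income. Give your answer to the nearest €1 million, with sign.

A lump-sum tax change of −€514 million shifts disposable income by +€514 million; first-round consumption changes by −c × ΔT = −0.697 × (−€514 million) = +€358.258 million.
Expenditure multiplier = 1/(1 − c(1−t) + m) = 1/(1 − 0.697×0.7 + 0.43) = 1/0.9421 ≈ 1.061.
The tax multiplier is −c × k ≈ −0.74, so ΔY = k × (−c·ΔT) = (+€358.258 million) / 0.9421 ≈ +€380 million.

+€380 million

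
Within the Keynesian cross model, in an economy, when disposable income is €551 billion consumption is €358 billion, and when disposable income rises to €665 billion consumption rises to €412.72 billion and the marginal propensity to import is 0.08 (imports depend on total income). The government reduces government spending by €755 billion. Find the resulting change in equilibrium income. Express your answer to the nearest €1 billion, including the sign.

−€1,258 billion

MPC = ΔC/ΔYd = (412.72 − 358)/(665 − 551) = 54.72/114 = 0.48.
Spending multiplier = 1/(1 − c + m) = 1/(1 − 0.48 + 0.08) = 1/0.6 ≈ 1.667.
ΔY = k × ΔG = (−€755 billion) / 0.6 ≈ −€1,258 billion.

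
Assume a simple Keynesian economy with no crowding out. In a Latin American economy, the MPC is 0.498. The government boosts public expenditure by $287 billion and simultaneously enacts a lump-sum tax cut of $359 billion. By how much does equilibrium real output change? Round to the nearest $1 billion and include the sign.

+$928 billion

Expenditure multiplier = 1/(1 − MPC) = 1/(1 − 0.498) = 1/0.502 ≈ 1.992.
ΔG contributes k·ΔG = (+$287 billion) / 0.502 ≈ +$571.7 billion.
ΔT of −$359 billion changes first-round spending by −c·ΔT = +$178.782 billion, contributing k·(−c·ΔT) = (+$178.782 billion) / 0.502 ≈ +$356.1 billion.
Net ΔY = k(ΔG − c·ΔT) = (+$465.782 billion) / 0.502 ≈ +$928 billion.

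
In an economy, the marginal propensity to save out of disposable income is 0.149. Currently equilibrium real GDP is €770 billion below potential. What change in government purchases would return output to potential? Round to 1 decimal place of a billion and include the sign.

MPC = 1 − MPS = 1 − 0.149 = 0.851.
Spending multiplier = 1/(1 − MPC) = 1/(1 − 0.851) = 1/0.149 ≈ 6.711.
Need ΔY = +€770 billion, so ΔG = ΔY/k = (+€770 billion) × 0.149 ≈ +€114.7 billion.
The government should increase government purchases by €114.7 billion.

+€114.7 billion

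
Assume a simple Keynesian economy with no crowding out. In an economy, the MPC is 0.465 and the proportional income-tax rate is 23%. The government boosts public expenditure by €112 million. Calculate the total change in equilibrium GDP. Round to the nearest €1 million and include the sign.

Expenditure multiplier = 1/(1 − c(1−t)) = 1/(1 − 0.465×0.77) = 1/0.64195 ≈ 1.558.
ΔY = k × ΔG = (+€112 million) / 0.64195 ≈ +€174 million.

+€174 million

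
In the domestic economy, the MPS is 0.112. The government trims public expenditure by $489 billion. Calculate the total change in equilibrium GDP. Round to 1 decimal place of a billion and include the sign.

−$4,366.1 billion

MPC = 1 − MPS = 1 − 0.112 = 0.888.
Spending multiplier = 1/(1 − MPC) = 1/(1 − 0.888) = 1/0.112 ≈ 8.929.
ΔY = k × ΔG = (−$489 billion) / 0.112 ≈ −$4,366.1 billion.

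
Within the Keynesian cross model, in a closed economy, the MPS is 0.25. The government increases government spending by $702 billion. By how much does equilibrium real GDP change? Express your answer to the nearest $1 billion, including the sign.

+$2,808 billion

MPC = 1 − MPS = 1 − 0.25 = 0.75.
Government-spending multiplier = 1/(1 − MPC) = 1/(1 − 0.75) = 1/0.25 = 4.
ΔY = k × ΔG = (+$702 billion) / 0.25 = +$2,808 billion.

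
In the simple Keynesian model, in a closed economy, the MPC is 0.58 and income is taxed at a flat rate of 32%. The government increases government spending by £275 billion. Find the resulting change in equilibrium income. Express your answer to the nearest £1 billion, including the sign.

+£454 billion

Spending multiplier = 1/(1 − c(1−t)) = 1/(1 − 0.58×0.68) = 1/0.6056 ≈ 1.651.
ΔY = k × ΔG = (+£275 billion) / 0.6056 ≈ +£454 billion.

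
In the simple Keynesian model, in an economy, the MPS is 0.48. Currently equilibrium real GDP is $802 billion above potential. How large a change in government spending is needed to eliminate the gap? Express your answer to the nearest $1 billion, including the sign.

MPC = 1 − MPS = 1 − 0.48 = 0.52.
Spending multiplier = 1/(1 − MPC) = 1/(1 − 0.52) = 1/0.48 ≈ 2.083.
Need ΔY = −$802 billion, so ΔG = ΔY/k = (−$802 billion) × 0.48 ≈ −$385 billion.
The government should cut government spending by $385 billion.

−$385 billion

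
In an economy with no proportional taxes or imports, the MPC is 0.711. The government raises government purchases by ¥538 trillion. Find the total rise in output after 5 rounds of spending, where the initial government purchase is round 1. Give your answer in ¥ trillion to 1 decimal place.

¥1,523.3 trillion

Round 1 adds ΔG = ¥538 trillion; each later round is MPC = 0.711 times the previous.
After 5 rounds: 538 + 382.518 + 271.970298 + 193.370881878 + 137.486697015258 = ΔG·(1 − c^5)/(1 − c) = 538 × (1 − 0.181697103304551)/0.289 ≈ ¥1,523.3 trillion.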